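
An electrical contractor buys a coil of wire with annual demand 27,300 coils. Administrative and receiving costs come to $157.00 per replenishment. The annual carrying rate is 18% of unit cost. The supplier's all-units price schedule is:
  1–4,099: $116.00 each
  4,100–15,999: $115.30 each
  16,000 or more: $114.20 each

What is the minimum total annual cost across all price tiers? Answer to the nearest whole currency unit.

TC* ≈ $3,180,179

Holding cost per unit per year at price C is H = 0.18·C.
Candidates are each tier's EOQ (if it falls in that tier) and each price-break quantity.
EOQ at $116.00 = 640.7 (feasible in tier 1): TC = 27,300×$116.00 + (27,300/640.7)×157 + (640.7/2)×0.18×$116.00 = $3,180,178.62.
EOQ at $115.30 = 642.7 < 4100, so use break Q=4100: TC = 27,300×$115.30 + (27,300/4100.0)×157 + (4100.0/2)×0.18×$115.30 = $3,191,281.09.
EOQ at $114.20 = 645.8 < 16000, so use break Q=16000: TC = 27,300×$114.20 + (27,300/16000.0)×157 + (16000.0/2)×0.18×$114.20 = $3,282,375.88.
Lowest total cost among the candidates is at Q = 640.7.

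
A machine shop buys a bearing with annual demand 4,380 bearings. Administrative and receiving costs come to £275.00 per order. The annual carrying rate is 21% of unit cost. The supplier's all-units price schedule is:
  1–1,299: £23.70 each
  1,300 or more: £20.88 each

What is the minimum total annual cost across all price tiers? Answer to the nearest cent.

Holding cost per unit per year at price C is H = 0.21·C.
Candidates are each tier's EOQ (if it falls in that tier) and each price-break quantity.
EOQ at £23.70 = 695.7 (feasible in tier 1): TC = 4,380×£23.70 + (4,380/695.7)×275 + (695.7/2)×0.21×£23.70 = £107,268.60.
EOQ at £20.88 = 741.2 < 1300, so use break Q=1300: TC = 4,380×£20.88 + (4,380/1300.0)×275 + (1300.0/2)×0.21×£20.88 = £95,231.06.
Lowest total cost among the candidates is at Q = 1300.0.

TC* ≈ £95,231.06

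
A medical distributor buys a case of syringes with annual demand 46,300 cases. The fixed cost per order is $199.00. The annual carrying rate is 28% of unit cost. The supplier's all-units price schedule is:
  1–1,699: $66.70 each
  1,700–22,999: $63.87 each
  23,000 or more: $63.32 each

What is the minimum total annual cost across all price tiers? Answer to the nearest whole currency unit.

TC* ≈ $2,977,802

Holding cost per unit per year at price C is H = 0.28·C.
For each price level, check whether its EOQ is feasible; otherwise the best quantity at that price is the breakpoint.
EOQ at $66.70 = 993.3 (feasible in tier 1): TC = 46,300×$66.70 + (46,300/993.3)×199 + (993.3/2)×0.28×$66.70 = $3,106,761.28.
EOQ at $63.87 = 1015.1 < 1700, so use break Q=1700: TC = 46,300×$63.87 + (46,300/1700.0)×199 + (1700.0/2)×0.28×$63.87 = $2,977,801.88.
EOQ at $63.32 = 1019.5 < 23000, so use break Q=23000: TC = 46,300×$63.32 + (46,300/23000.0)×199 + (23000.0/2)×0.28×$63.32 = $3,136,007.00.
Lowest total cost among the candidates is at Q = 1700.0.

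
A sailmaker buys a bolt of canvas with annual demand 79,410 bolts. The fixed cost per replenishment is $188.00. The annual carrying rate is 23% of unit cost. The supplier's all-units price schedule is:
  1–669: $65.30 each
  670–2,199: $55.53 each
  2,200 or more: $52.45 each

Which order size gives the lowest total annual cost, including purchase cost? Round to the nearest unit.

Holding cost per unit per year at price C is H = 0.23·C.
Evaluate total cost at each tier's feasible EOQ or, if the EOQ is below the tier, at the tier's minimum quantity.
Tier 1 ($65.30): EOQ = 1410.0 exceeds tier's upper bound 669, so this tier is dominated.
EOQ at $55.53 = 1529.0 (feasible in tier 2): TC = 79,410×$55.53 + (79,410/1529.0)×188 + (1529.0/2)×0.23×$55.53 = $4,429,165.37.
EOQ at $52.45 = 1573.2 < 2200, so use break Q=2200: TC = 79,410×$52.45 + (79,410/2200.0)×188 + (2200.0/2)×0.23×$52.45 = $4,185,110.30.
Lowest total cost is $4,185,110.30 at Q = 2200.0.

Q* ≈ 2,200 bolts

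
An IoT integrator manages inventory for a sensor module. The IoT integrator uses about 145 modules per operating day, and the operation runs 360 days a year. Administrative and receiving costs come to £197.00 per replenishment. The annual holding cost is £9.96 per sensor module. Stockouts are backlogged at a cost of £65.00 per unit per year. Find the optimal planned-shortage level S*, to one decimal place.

S* ≈ 205.0 modules

Annual demand D = 145 × 360 = 52,200.
With planned backorders, Q* = √(2DS/H) · √((H+B)/B).
√(2DS/H) = √(2 × 52,200 × 197 / 9.96) = 1436.990.
√((H+B)/B) = √((9.96+65)/65) = 1.0739.
Q* ≈ 1543.163.
S* = Q* · H/(H+B) = 1543.163 × 9.96/74.96 ≈ 205.041.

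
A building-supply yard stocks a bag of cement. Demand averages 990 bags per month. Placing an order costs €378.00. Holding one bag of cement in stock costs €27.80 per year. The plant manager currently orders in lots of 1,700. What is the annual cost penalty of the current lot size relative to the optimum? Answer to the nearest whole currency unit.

Extra cost ≈ €10,470 per year

Annual demand D = 990 × 12 = 11,880.
EOQ = √(2DS/H) = √(2 × 11,880 × 378 / 27.8) ≈ 568.39.
Cost at Q* = (D/Q*)S + (Q*/2)H = √(2DSH) ≈ €15,801.25.
Cost at Q = 1,700: (11,880/1,700)×378 + (1,700/2)×27.8 = €2,641.55 + €23,630.00 = €26,271.55.
Excess = €26,271.55 − €15,801.25 = €10,470.30.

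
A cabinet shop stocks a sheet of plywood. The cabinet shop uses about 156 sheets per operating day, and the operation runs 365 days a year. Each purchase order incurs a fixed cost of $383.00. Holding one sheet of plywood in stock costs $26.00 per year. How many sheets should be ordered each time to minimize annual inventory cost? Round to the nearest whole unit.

Q* ≈ 1,295 sheets

Annual demand D = 156 × 365 = 56,940.
EOQ = √(2DS / H) = √(2 × 56,940 × 383 / 26).
= √(43,616,040 / 26) = √1,677,540 ≈ 1295.199.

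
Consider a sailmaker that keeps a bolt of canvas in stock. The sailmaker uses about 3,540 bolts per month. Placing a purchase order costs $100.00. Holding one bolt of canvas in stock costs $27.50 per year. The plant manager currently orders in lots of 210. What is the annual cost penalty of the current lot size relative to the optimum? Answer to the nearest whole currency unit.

Annual demand D = 3,540 × 12 = 42,480.
EOQ = √(2DS/H) = √(2 × 42,480 × 100 / 27.5) ≈ 555.83.
Cost at Q* = (D/Q*)S + (Q*/2)H = √(2DSH) ≈ $15,285.29.
Cost at Q = 210: (42,480/210)×100 + (210/2)×27.5 = $20,228.57 + $2,887.50 = $23,116.07.
Excess = $23,116.07 − $15,285.29 = $7,830.78.

Extra cost ≈ $7,831 per year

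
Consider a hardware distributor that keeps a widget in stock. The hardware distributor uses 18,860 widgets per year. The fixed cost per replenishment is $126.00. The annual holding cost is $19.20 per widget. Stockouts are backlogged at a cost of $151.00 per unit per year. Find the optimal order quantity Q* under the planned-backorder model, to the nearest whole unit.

Q* ≈ 528 widgets

With planned backorders, Q* = √(2DS/H) · √((H+B)/B).
√(2DS/H) = √(2 × 18,860 × 126 / 19.2) = 497.531.
√((H+B)/B) = √((19.2+151)/151) = 1.0617.
Q* ≈ 528.216.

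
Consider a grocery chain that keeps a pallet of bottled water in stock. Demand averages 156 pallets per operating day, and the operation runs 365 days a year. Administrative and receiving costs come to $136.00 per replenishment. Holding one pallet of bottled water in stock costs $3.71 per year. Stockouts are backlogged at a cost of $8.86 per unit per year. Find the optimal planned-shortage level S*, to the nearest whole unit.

S* ≈ 718 pallets

Annual demand D = 156 × 365 = 56,940.
With planned backorders, Q* = √(2DS/H) · √((H+B)/B).
√(2DS/H) = √(2 × 56,940 × 136 / 3.71) = 2043.178.
√((H+B)/B) = √((3.71+8.86)/8.86) = 1.1911.
Q* ≈ 2433.644.
S* = Q* · H/(H+B) = 2433.644 × 3.71/12.57 ≈ 718.283.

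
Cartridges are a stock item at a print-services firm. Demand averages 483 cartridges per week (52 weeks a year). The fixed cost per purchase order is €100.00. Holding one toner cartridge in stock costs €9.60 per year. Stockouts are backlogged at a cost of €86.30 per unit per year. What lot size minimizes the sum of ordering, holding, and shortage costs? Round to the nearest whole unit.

Q* ≈ 763 cartridges

Annual demand D = 483 × 52 = 25,116.
With planned backorders, Q* = √(2DS/H) · √((H+B)/B).
√(2DS/H) = √(2 × 25,116 × 100 / 9.6) = 723.360.
√((H+B)/B) = √((9.6+86.3)/86.3) = 1.0542.
Q* ≈ 762.533.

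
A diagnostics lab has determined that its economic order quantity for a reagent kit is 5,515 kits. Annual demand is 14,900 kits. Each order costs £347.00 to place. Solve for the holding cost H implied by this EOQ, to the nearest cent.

Squaring Q* = √(2DS/H) gives Q*² = 2DS/H.
From Q* = √(2DS/H): H = 2DS / Q*² = 2 × 14,900 × 347 / 5,515² = 0.3400.

H ≈ £0.34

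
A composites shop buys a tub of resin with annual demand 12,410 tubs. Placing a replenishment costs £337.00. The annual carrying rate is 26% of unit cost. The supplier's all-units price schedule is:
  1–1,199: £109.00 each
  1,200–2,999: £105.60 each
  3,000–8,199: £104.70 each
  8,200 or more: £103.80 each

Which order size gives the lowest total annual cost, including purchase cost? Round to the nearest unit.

Q* ≈ 1,200 tubs

Holding cost per unit per year at price C is H = 0.26·C.
Evaluate total cost at each tier's feasible EOQ or, if the EOQ is below the tier, at the tier's minimum quantity.
EOQ at £109.00 = 543.3 (feasible in tier 1): TC = 12,410×£109.00 + (12,410/543.3)×337 + (543.3/2)×0.26×£109.00 = £1,368,086.28.
EOQ at £105.60 = 551.9 < 1200, so use break Q=1200: TC = 12,410×£105.60 + (12,410/1200.0)×337 + (1200.0/2)×0.26×£105.60 = £1,330,454.74.
EOQ at £104.70 = 554.3 < 3000, so use break Q=3000: TC = 12,410×£104.70 + (12,410/3000.0)×337 + (3000.0/2)×0.26×£104.70 = £1,341,554.06.
EOQ at £103.80 = 556.7 < 8200, so use break Q=8200: TC = 12,410×£103.80 + (12,410/8200.0)×337 + (8200.0/2)×0.26×£103.80 = £1,399,318.82.
Lowest total cost is £1,330,454.74 at Q = 1200.0.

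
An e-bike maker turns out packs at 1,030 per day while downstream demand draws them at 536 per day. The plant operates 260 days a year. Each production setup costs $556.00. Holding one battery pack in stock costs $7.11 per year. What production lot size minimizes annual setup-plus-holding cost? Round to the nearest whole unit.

Q* ≈ 6,741 packs

Annual demand D = 536 × 260 = 139,360.
Production build-up factor (1 − d/p) = 1 − 536/1,030 = 0.4796.
Q* = √(2DS / (H(1 − d/p))) = √(2 × 139,360 × 556 / (7.11 × 0.4796)).
= √(154,968,320 / 3.41) ≈ 6741.271.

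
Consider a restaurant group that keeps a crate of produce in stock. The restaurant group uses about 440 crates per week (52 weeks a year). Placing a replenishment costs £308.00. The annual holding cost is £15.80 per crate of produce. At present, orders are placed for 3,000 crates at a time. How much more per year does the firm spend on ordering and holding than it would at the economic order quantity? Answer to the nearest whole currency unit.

Extra cost ≈ £11,126 per year

Annual demand D = 440 × 52 = 22,880.
EOQ = √(2DS/H) = √(2 × 22,880 × 308 / 15.8) ≈ 944.47.
Cost at Q* = (D/Q*)S + (Q*/2)H = √(2DSH) ≈ £14,922.68.
Cost at Q = 3,000: (22,880/3,000)×308 + (3,000/2)×15.8 = £2,349.01 + £23,700.00 = £26,049.01.
Excess = £26,049.01 − £14,922.68 = £11,126.33.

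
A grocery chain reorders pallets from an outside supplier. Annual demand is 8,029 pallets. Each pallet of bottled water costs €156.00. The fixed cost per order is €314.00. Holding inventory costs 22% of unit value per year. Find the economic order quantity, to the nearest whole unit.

Q* ≈ 383 pallets

Holding cost H = 0.22 × €156.00 = €34.3200 per unit per year.
EOQ = √(2DS / H) = √(2 × 8,029 × 314 / 34.32).
= √(5,042,212 / 34.32) = √146,917.5991 ≈ 383.298.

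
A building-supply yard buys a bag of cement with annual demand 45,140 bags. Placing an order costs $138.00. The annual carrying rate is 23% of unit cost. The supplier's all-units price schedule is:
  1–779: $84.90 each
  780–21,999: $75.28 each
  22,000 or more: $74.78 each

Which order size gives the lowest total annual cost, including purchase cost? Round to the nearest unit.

Q* ≈ 848 bags

Holding cost per unit per year at price C is H = 0.23·C.
Candidates are each tier's EOQ (if it falls in that tier) and each price-break quantity.
Tier 1 ($84.90): EOQ = 798.8 exceeds tier's upper bound 779, so this tier is dominated.
EOQ at $75.28 = 848.3 (feasible in tier 2): TC = 45,140×$75.28 + (45,140/848.3)×138 + (848.3/2)×0.23×$75.28 = $3,412,826.40.
EOQ at $74.78 = 851.1 < 22000, so use break Q=22000: TC = 45,140×$74.78 + (45,140/22000.0)×138 + (22000.0/2)×0.23×$74.78 = $3,565,045.75.
Lowest total cost is $3,412,826.40 at Q = 848.3.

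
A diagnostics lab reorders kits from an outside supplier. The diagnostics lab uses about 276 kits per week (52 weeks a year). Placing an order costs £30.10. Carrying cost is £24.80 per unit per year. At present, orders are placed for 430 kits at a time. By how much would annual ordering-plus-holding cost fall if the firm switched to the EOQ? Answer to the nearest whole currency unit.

Annual demand D = 276 × 52 = 14,352.
EOQ = √(2DS/H) = √(2 × 14,352 × 30.1 / 24.8) ≈ 186.65.
Cost at Q* = (D/Q*)S + (Q*/2)H = √(2DSH) ≈ £4,628.93.
Cost at Q = 430: (14,352/430)×30.1 + (430/2)×24.8 = £1,004.64 + £5,332.00 = £6,336.64.
Excess = £6,336.64 − £4,628.93 = £1,707.71.

Extra cost ≈ £1,708 per year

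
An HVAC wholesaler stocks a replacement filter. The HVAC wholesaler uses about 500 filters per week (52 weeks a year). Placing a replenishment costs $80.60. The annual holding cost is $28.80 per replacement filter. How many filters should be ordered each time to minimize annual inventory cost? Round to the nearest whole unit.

Q* ≈ 381 filters

Annual demand D = 500 × 52 = 26,000.
EOQ = √(2DS / H) = √(2 × 26,000 × 80.6 / 28.8).
= √(4,191,200 / 28.8) = √145,527.7778 ≈ 381.481.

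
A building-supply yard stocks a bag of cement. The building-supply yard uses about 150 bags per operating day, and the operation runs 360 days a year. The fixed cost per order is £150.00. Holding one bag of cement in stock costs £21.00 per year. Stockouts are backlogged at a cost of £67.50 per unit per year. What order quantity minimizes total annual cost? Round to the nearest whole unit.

Annual demand D = 150 × 360 = 54,000.
With planned backorders, Q* = √(2DS/H) · √((H+B)/B).
√(2DS/H) = √(2 × 54,000 × 150 / 21) = 878.310.
√((H+B)/B) = √((21+67.5)/67.5) = 1.1450.
Q* ≈ 1005.698.

Q* ≈ 1,006 bags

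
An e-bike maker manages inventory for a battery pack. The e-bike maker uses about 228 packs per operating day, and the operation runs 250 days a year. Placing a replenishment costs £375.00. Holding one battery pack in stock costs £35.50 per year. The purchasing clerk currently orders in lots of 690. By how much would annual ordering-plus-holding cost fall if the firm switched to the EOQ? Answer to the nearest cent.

Extra cost ≈ £4,269.05 per year

Annual demand D = 228 × 250 = 57,000.
EOQ = √(2DS/H) = √(2 × 57,000 × 375 / 35.5) ≈ 1097.37.
Cost at Q* = (D/Q*)S + (Q*/2)H = √(2DSH) ≈ £38,956.71.
Cost at Q = 690: (57,000/690)×375 + (690/2)×35.5 = £30,978.26 + £12,247.50 = £43,225.76.
Excess = £43,225.76 − £38,956.71 = £4,269.05.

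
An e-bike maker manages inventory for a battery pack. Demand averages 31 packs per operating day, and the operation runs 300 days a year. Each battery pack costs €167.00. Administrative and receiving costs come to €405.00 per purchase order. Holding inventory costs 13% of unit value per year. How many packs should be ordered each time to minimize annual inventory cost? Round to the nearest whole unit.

Q* ≈ 589 packs

Annual demand D = 31 × 300 = 9,300.
Holding cost H = 0.13 × €167.00 = €21.7100 per unit per year.
EOQ = √(2DS / H) = √(2 × 9,300 × 405 / 21.71).
= √(7,533,000 / 21.71) = √346,982.9572 ≈ 589.053.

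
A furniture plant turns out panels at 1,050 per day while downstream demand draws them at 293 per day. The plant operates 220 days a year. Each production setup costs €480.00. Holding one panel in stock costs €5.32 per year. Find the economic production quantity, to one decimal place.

Q* ≈ 4,016.7 panels

Annual demand D = 293 × 220 = 64,460.
Production build-up factor (1 − d/p) = 1 − 293/1,050 = 0.7210.
Q* = √(2DS / (H(1 − d/p))) = √(2 × 64,460 × 480 / (5.32 × 0.7210)).
= √(61,881,600 / 3.8355) ≈ 4016.721.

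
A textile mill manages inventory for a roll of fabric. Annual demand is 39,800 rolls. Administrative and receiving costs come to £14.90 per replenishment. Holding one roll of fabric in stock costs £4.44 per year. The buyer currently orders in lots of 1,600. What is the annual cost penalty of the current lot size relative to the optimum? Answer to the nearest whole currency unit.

EOQ = √(2DS/H) = √(2 × 39,800 × 14.9 / 4.44) ≈ 516.84.
Cost at Q* = (D/Q*)S + (Q*/2)H = √(2DSH) ≈ £2,294.78.
Cost at Q = 1,600: (39,800/1,600)×14.9 + (1,600/2)×4.44 = £370.64 + £3,552.00 = £3,922.64.
Excess = £3,922.64 − £2,294.78 = £1,627.86.

Extra cost ≈ £1,628 per year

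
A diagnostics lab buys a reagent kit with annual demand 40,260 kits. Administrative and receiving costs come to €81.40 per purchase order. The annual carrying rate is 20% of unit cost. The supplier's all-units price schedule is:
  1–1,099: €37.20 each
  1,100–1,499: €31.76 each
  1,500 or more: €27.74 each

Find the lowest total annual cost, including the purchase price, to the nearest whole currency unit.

Holding cost per unit per year at price C is H = 0.20·C.
Candidates are each tier's EOQ (if it falls in that tier) and each price-break quantity.
EOQ at €37.20 = 938.6 (feasible in tier 1): TC = 40,260×€37.20 + (40,260/938.6)×81.4 + (938.6/2)×0.20×€37.20 = €1,504,655.14.
EOQ at €31.76 = 1015.8 < 1100, so use break Q=1100: TC = 40,260×€31.76 + (40,260/1100.0)×81.4 + (1100.0/2)×0.20×€31.76 = €1,285,130.44.
EOQ at €27.74 = 1086.9 < 1500, so use break Q=1500: TC = 40,260×€27.74 + (40,260/1500.0)×81.4 + (1500.0/2)×0.20×€27.74 = €1,123,158.18.
Lowest total cost among the candidates is at Q = 1500.0.

TC* ≈ €1,123,158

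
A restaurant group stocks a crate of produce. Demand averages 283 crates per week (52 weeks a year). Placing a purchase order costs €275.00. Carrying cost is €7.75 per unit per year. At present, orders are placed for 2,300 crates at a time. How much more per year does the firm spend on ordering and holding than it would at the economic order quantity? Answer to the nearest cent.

Annual demand D = 283 × 52 = 14,716.
EOQ = √(2DS/H) = √(2 × 14,716 × 275 / 7.75) ≈ 1021.94.
Cost at Q* = (D/Q*)S + (Q*/2)H = √(2DSH) ≈ €7,920.03.
Cost at Q = 2,300: (14,716/2,300)×275 + (2,300/2)×7.75 = €1,759.52 + €8,912.50 = €10,672.02.
Excess = €10,672.02 − €7,920.03 = €2,751.99.

Extra cost ≈ €2,751.99 per year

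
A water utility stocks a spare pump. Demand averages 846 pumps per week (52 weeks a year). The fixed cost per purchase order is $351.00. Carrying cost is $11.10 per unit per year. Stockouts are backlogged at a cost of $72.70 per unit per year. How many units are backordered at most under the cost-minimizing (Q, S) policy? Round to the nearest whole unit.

Annual demand D = 846 × 52 = 43,992.
With planned backorders, Q* = √(2DS/H) · √((H+B)/B).
√(2DS/H) = √(2 × 43,992 × 351 / 11.1) = 1667.992.
√((H+B)/B) = √((11.1+72.7)/72.7) = 1.0736.
Q* ≈ 1790.807.
S* = Q* · H/(H+B) = 1790.807 × 11.1/83.8 ≈ 237.207.

S* ≈ 237 pumps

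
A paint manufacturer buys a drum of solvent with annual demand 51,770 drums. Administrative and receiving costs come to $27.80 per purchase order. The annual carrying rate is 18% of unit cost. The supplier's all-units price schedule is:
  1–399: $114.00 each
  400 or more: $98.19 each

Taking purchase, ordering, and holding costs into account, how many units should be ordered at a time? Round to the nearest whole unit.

Q* ≈ 404 drums

Holding cost per unit per year at price C is H = 0.18·C.
Candidates are each tier's EOQ (if it falls in that tier) and each price-break quantity.
EOQ at $114.00 = 374.5 (feasible in tier 1): TC = 51,770×$114.00 + (51,770/374.5)×27.8 + (374.5/2)×0.18×$114.00 = $5,909,465.38.
EOQ at $98.19 = 403.6 (feasible in tier 2): TC = 51,770×$98.19 + (51,770/403.6)×27.8 + (403.6/2)×0.18×$98.19 = $5,090,428.88.
Lowest total cost is $5,090,428.88 at Q = 403.6.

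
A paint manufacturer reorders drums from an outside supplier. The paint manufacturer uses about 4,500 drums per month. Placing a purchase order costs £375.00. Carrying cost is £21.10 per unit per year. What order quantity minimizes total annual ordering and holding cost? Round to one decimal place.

Annual demand D = 4,500 × 12 = 54,000.
EOQ = √(2DS / H) = √(2 × 54,000 × 375 / 21.1).
= √(40,500,000 / 21.1) = √1,919,431.2796 ≈ 1385.435.

Q* ≈ 1,385.4 drums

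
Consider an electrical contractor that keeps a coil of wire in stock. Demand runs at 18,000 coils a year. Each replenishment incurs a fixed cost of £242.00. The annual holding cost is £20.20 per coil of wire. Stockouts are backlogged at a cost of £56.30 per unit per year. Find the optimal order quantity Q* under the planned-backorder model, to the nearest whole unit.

Q* ≈ 766 coils

With planned backorders, Q* = √(2DS/H) · √((H+B)/B).
√(2DS/H) = √(2 × 18,000 × 242 / 20.2) = 656.725.
√((H+B)/B) = √((20.2+56.3)/56.3) = 1.1657.
Q* ≈ 765.526.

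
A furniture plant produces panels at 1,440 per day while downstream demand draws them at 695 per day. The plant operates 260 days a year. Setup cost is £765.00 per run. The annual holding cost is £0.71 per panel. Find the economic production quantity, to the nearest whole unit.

Annual demand D = 695 × 260 = 180,700.
Production build-up factor (1 − d/p) = 1 − 695/1,440 = 0.5174.
Q* = √(2DS / (H(1 − d/p))) = √(2 × 180,700 × 765 / (0.71 × 0.5174)).
= √(276,471,000 / 0.3673) ≈ 27434.606.

Q* ≈ 27,435 panels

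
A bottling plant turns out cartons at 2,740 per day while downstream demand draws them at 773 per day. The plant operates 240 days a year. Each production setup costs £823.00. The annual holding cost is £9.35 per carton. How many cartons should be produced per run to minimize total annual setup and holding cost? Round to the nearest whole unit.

Annual demand D = 773 × 240 = 185,520.
Production build-up factor (1 − d/p) = 1 − 773/2,740 = 0.7179.
Q* = √(2DS / (H(1 − d/p))) = √(2 × 185,520 × 823 / (9.35 × 0.7179)).
= √(305,365,920 / 6.7122) ≈ 6744.932.

Q* ≈ 6,745 cartons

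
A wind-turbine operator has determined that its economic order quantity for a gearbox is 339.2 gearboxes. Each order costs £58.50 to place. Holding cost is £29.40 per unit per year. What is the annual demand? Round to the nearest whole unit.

Squaring Q* = √(2DS/H) gives Q*² = 2DS/H.
From Q* = √(2DS/H): D = Q*²H / (2S) = 339.2² × 29.4 / (2 × 58.5) = 28911.669.

D ≈ 28,912 gearboxes per year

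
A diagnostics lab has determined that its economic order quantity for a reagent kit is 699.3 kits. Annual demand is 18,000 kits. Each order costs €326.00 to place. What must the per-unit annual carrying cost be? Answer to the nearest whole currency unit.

H ≈ €24

The basic EOQ model gives Q* = √(2DS/H); rearrange for the unknown.
From Q* = √(2DS/H): H = 2DS / Q*² = 2 × 18,000 × 326 / 699.3² = 23.9990.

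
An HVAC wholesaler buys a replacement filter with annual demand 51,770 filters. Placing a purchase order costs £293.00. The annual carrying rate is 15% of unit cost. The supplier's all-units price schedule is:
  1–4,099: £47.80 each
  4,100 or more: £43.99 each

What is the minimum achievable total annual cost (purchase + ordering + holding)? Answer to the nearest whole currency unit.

TC* ≈ £2,294,589

Holding cost per unit per year at price C is H = 0.15·C.
Candidates are each tier's EOQ (if it falls in that tier) and each price-break quantity.
EOQ at £47.80 = 2057.0 (feasible in tier 1): TC = 51,770×£47.80 + (51,770/2057.0)×293 + (2057.0/2)×0.15×£47.80 = £2,489,354.49.
EOQ at £43.99 = 2144.2 < 4100, so use break Q=4100: TC = 51,770×£43.99 + (51,770/4100.0)×293 + (4100.0/2)×0.15×£43.99 = £2,294,588.89.
Lowest total cost among the candidates is at Q = 4100.0.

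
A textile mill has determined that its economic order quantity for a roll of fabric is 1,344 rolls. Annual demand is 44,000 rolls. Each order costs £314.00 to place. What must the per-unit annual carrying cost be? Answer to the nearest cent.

Squaring Q* = √(2DS/H) gives Q*² = 2DS/H.
From Q* = √(2DS/H): H = 2DS / Q*² = 2 × 44,000 × 314 / 1,344² = 15.2973.

H ≈ £15.30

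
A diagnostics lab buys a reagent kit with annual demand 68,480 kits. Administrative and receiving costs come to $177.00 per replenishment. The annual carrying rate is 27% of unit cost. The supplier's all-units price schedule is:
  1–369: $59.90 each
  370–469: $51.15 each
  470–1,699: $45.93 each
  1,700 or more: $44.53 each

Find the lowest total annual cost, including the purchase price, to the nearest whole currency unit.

TC* ≈ $3,066,764

Holding cost per unit per year at price C is H = 0.27·C.
Evaluate total cost at each tier's feasible EOQ or, if the EOQ is below the tier, at the tier's minimum quantity.
Tier 1 ($59.90): EOQ = 1224.3 exceeds tier's upper bound 369, so this tier is dominated.
Tier 2 ($51.15): EOQ = 1324.9 exceeds tier's upper bound 469, so this tier is dominated.
EOQ at $45.93 = 1398.1 (feasible in tier 3): TC = 68,480×$45.93 + (68,480/1398.1)×177 + (1398.1/2)×0.27×$45.93 = $3,162,624.98.
EOQ at $44.53 = 1420.0 < 1700, so use break Q=1700: TC = 68,480×$44.53 + (68,480/1700.0)×177 + (1700.0/2)×0.27×$44.53 = $3,066,764.01.
Lowest total cost among the candidates is at Q = 1700.0.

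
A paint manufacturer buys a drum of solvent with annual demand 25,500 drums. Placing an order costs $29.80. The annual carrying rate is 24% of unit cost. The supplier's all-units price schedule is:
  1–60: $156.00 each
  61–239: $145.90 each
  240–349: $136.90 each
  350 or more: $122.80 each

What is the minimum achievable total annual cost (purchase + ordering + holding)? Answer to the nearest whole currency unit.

Holding cost per unit per year at price C is H = 0.24·C.
Candidates are each tier's EOQ (if it falls in that tier) and each price-break quantity.
Tier 1 ($156.00): EOQ = 201.5 exceeds tier's upper bound 60, so this tier is dominated.
EOQ at $145.90 = 208.3 (feasible in tier 2): TC = 25,500×$145.90 + (25,500/208.3)×29.8 + (208.3/2)×0.24×$145.90 = $3,727,745.02.
EOQ at $136.90 = 215.1 < 240, so use break Q=240: TC = 25,500×$136.90 + (25,500/240.0)×29.8 + (240.0/2)×0.24×$136.90 = $3,498,058.97.
EOQ at $122.80 = 227.1 < 350, so use break Q=350: TC = 25,500×$122.80 + (25,500/350.0)×29.8 + (350.0/2)×0.24×$122.80 = $3,138,728.74.
Lowest total cost among the candidates is at Q = 350.0.

TC* ≈ $3,138,729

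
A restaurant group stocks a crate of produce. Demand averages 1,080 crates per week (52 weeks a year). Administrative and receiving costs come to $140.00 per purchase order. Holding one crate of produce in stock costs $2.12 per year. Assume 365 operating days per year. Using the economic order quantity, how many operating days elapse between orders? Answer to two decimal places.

Annual demand D = 1,080 × 52 = 56,160.
The optimal lot size = √(2DS/H) = √(2 × 56,160 × 140 / 2.12) ≈ 2723.48.
Cycle time = Q*/D × 365 = 2723.48 / 56,160 × 365 ≈ 17.701 days.

T ≈ 17.70 days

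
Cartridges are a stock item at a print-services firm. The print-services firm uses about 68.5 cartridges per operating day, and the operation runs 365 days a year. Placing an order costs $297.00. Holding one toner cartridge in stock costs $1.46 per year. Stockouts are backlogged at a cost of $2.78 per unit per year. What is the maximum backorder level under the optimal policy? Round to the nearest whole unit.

S* ≈ 1,356 cartridges

Annual demand D = 68.5 × 365 = 25,002.5.
With planned backorders, Q* = √(2DS/H) · √((H+B)/B).
√(2DS/H) = √(2 × 25,002.5 × 297 / 1.46) = 3189.396.
√((H+B)/B) = √((1.46+2.78)/2.78) = 1.2350.
Q* ≈ 3938.846.
S* = Q* · H/(H+B) = 3938.846 × 1.46/4.24 ≈ 1356.301.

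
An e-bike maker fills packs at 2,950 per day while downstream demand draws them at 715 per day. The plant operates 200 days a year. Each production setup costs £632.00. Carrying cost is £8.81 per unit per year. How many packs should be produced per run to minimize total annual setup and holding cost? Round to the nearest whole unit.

Annual demand D = 715 × 200 = 143,000.
Production build-up factor (1 − d/p) = 1 − 715/2,950 = 0.7576.
Q* = √(2DS / (H(1 − d/p))) = √(2 × 143,000 × 632 / (8.81 × 0.7576)).
= √(180,752,000 / 6.6747) ≈ 5203.863.

Q* ≈ 5,204 packs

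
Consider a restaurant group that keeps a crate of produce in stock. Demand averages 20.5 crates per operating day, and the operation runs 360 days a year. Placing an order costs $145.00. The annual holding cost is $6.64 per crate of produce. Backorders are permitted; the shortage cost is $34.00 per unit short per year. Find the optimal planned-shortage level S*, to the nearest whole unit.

Annual demand D = 20.5 × 360 = 7,380.
With planned backorders, Q* = √(2DS/H) · √((H+B)/B).
√(2DS/H) = √(2 × 7,380 × 145 / 6.64) = 567.732.
√((H+B)/B) = √((6.64+34)/34) = 1.0933.
Q* ≈ 620.698.
S* = Q* · H/(H+B) = 620.698 × 6.64/40.64 ≈ 101.413.

S* ≈ 101 crates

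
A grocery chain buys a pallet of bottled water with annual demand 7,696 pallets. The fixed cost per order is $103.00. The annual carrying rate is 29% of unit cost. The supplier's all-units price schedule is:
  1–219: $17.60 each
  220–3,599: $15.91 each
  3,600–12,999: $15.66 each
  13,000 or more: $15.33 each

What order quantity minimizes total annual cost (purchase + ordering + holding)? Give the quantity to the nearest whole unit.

Q* ≈ 586 pallets

Holding cost per unit per year at price C is H = 0.29·C.
Candidates are each tier's EOQ (if it falls in that tier) and each price-break quantity.
Tier 1 ($17.60): EOQ = 557.3 exceeds tier's upper bound 219, so this tier is dominated.
EOQ at $15.91 = 586.2 (feasible in tier 2): TC = 7,696×$15.91 + (7,696/586.2)×103 + (586.2/2)×0.29×$15.91 = $125,147.94.
EOQ at $15.66 = 590.8 < 3600, so use break Q=3600: TC = 7,696×$15.66 + (7,696/3600.0)×103 + (3600.0/2)×0.29×$15.66 = $128,914.07.
EOQ at $15.33 = 597.2 < 13000, so use break Q=13000: TC = 7,696×$15.33 + (7,696/13000.0)×103 + (13000.0/2)×0.29×$15.33 = $146,937.71.
Lowest total cost is $125,147.94 at Q = 586.2.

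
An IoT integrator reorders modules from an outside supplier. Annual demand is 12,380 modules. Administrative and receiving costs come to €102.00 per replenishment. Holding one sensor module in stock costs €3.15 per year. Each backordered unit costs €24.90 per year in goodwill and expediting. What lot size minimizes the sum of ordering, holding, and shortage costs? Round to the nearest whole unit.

With planned backorders, Q* = √(2DS/H) · √((H+B)/B).
√(2DS/H) = √(2 × 12,380 × 102 / 3.15) = 895.406.
√((H+B)/B) = √((3.15+24.9)/24.9) = 1.0614.
Q* ≈ 950.357.

Q* ≈ 950 modules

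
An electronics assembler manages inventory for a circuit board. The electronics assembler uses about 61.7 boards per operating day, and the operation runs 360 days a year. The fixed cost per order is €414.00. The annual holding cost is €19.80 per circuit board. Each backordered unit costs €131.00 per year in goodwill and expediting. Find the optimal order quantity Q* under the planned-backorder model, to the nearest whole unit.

Q* ≈ 1,034 boards

Annual demand D = 61.7 × 360 = 22,212.
With planned backorders, Q* = √(2DS/H) · √((H+B)/B).
√(2DS/H) = √(2 × 22,212 × 414 / 19.8) = 963.777.
√((H+B)/B) = √((19.8+131)/131) = 1.0729.
Q* ≈ 1034.050.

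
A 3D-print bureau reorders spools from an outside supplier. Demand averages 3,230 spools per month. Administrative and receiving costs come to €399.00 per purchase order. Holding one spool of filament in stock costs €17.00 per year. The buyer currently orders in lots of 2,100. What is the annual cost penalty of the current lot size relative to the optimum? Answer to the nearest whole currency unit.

Extra cost ≈ €2,284 per year

Annual demand D = 3,230 × 12 = 38,760.
EOQ = √(2DS/H) = √(2 × 38,760 × 399 / 17) ≈ 1348.87.
Cost at Q* = (D/Q*)S + (Q*/2)H = √(2DSH) ≈ €22,930.73.
Cost at Q = 2,100: (38,760/2,100)×399 + (2,100/2)×17 = €7,364.40 + €17,850.00 = €25,214.40.
Excess = €25,214.40 − €22,930.73 = €2,283.67.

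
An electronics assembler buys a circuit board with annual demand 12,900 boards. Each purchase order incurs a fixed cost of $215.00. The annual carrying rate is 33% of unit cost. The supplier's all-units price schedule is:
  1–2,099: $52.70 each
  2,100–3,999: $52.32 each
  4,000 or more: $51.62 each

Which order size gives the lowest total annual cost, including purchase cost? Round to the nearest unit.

Q* ≈ 565 boards

Holding cost per unit per year at price C is H = 0.33·C.
Evaluate total cost at each tier's feasible EOQ or, if the EOQ is below the tier, at the tier's minimum quantity.
EOQ at $52.70 = 564.8 (feasible in tier 1): TC = 12,900×$52.70 + (12,900/564.8)×215 + (564.8/2)×0.33×$52.70 = $689,651.81.
EOQ at $52.32 = 566.8 < 2100, so use break Q=2100: TC = 12,900×$52.32 + (12,900/2100.0)×215 + (2100.0/2)×0.33×$52.32 = $694,377.59.
EOQ at $51.62 = 570.6 < 4000, so use break Q=4000: TC = 12,900×$51.62 + (12,900/4000.0)×215 + (4000.0/2)×0.33×$51.62 = $700,660.57.
Lowest total cost is $689,651.81 at Q = 564.8.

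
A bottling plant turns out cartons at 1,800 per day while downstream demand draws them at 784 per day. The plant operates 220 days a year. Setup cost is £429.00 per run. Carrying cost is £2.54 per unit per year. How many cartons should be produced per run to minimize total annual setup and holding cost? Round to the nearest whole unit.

Annual demand D = 784 × 220 = 172,480.
Production build-up factor (1 − d/p) = 1 − 784/1,800 = 0.5644.
Q* = √(2DS / (H(1 − d/p))) = √(2 × 172,480 × 429 / (2.54 × 0.5644)).
= √(147,987,840 / 1.4337) ≈ 10159.809.

Q* ≈ 10,160 cartons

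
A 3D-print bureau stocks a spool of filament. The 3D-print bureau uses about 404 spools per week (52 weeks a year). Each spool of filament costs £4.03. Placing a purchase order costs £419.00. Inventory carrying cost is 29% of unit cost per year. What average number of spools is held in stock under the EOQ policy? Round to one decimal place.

Average inventory ≈ 1,940.6 spools

Annual demand D = 404 × 52 = 21,008.
Holding cost H = 0.29 × £4.03 = £1.1687 per unit per year.
Q* = √(2DS/H) = √(2 × 21,008 × 419 / 1.1687) ≈ 3881.17.
Average inventory = Q*/2 ≈ 3881.17 / 2 = 1940.586.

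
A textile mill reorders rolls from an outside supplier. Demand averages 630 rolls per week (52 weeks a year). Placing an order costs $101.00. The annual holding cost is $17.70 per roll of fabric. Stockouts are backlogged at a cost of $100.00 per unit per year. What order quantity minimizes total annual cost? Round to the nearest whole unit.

Annual demand D = 630 × 52 = 32,760.
With planned backorders, Q* = √(2DS/H) · √((H+B)/B).
√(2DS/H) = √(2 × 32,760 × 101 / 17.7) = 611.450.
√((H+B)/B) = √((17.7+100)/100) = 1.0849.
Q* ≈ 663.360.

Q* ≈ 663 rolls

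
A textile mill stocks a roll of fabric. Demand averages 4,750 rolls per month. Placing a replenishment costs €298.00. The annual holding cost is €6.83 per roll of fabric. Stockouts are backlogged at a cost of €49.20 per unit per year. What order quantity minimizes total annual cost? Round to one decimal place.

Q* ≈ 2,380.0 rolls

Annual demand D = 4,750 × 12 = 57,000.
With planned backorders, Q* = √(2DS/H) · √((H+B)/B).
√(2DS/H) = √(2 × 57,000 × 298 / 6.83) = 2230.233.
√((H+B)/B) = √((6.83+49.2)/49.2) = 1.0672.
Q* ≈ 2380.006.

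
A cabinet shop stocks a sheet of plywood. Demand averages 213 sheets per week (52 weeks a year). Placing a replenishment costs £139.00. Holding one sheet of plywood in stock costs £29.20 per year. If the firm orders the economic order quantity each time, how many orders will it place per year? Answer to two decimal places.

Annual demand D = 213 × 52 = 11,076.
The optimal lot size = √(2DS/H) = √(2 × 11,076 × 139 / 29.2) ≈ 324.73.
Orders per year = D / Q* = 11,076 / 324.73 ≈ 34.108.

N ≈ 34.11 orders per year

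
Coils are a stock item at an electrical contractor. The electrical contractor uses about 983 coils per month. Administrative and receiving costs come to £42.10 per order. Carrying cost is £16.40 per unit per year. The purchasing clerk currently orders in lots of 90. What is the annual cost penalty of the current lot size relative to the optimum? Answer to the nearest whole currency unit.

Annual demand D = 983 × 12 = 11,796.
EOQ = √(2DS/H) = √(2 × 11,796 × 42.1 / 16.4) ≈ 246.09.
Cost at Q* = (D/Q*)S + (Q*/2)H = √(2DSH) ≈ £4,035.95.
Cost at Q = 90: (11,796/90)×42.1 + (90/2)×16.4 = £5,517.91 + £738.00 = £6,255.91.
Excess = £6,255.91 − £4,035.95 = £2,219.96.

Extra cost ≈ £2,220 per year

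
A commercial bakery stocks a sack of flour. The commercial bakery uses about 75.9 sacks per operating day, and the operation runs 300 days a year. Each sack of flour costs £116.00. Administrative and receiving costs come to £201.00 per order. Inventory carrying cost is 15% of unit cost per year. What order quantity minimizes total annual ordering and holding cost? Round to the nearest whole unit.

Annual demand D = 75.9 × 300 = 22,770.
Holding cost H = 0.15 × £116.00 = £17.4000 per unit per year.
EOQ = √(2DS / H) = √(2 × 22,770 × 201 / 17.4).
= √(9,153,540 / 17.4) = √526,065.5172 ≈ 725.304.

Q* ≈ 725 sacks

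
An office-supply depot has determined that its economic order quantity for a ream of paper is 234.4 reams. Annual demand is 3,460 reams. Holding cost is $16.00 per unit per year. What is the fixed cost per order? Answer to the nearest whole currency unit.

Squaring Q* = √(2DS/H) gives Q*² = 2DS/H.
From Q* = √(2DS/H): S = Q*²H / (2D) = 234.4² × 16 / (2 × 3,460) = 127.0367.

S ≈ $127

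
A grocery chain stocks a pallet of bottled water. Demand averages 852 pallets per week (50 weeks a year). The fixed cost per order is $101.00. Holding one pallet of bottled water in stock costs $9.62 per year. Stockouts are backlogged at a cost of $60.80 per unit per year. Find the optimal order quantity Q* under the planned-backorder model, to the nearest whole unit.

Q* ≈ 1,018 pallets

Annual demand D = 852 × 50 = 42,600.
With planned backorders, Q* = √(2DS/H) · √((H+B)/B).
√(2DS/H) = √(2 × 42,600 × 101 / 9.62) = 945.786.
√((H+B)/B) = √((9.62+60.8)/60.8) = 1.0762.
Q* ≈ 1017.863.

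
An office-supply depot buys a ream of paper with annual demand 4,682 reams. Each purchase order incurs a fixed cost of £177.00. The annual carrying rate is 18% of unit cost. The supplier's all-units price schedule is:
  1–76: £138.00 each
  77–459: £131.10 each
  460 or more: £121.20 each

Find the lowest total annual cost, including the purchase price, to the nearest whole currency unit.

Holding cost per unit per year at price C is H = 0.18·C.
Evaluate total cost at each tier's feasible EOQ or, if the EOQ is below the tier, at the tier's minimum quantity.
Tier 1 (£138.00): EOQ = 258.3 exceeds tier's upper bound 76, so this tier is dominated.
EOQ at £131.10 = 265.0 (feasible in tier 2): TC = 4,682×£131.10 + (4,682/265.0)×177 + (265.0/2)×0.18×£131.10 = £620,064.16.
EOQ at £121.20 = 275.6 < 460, so use break Q=460: TC = 4,682×£121.20 + (4,682/460.0)×177 + (460.0/2)×0.18×£121.20 = £574,277.63.
Lowest total cost among the candidates is at Q = 460.0.

TC* ≈ £574,278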